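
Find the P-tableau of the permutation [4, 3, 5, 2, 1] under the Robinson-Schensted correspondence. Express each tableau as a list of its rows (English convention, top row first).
After inserting 4: P = [[4]].
After inserting 3: P = [[3], [4]].
After inserting 5: P = [[3, 5], [4]].
After inserting 2: P = [[2, 5], [3], [4]].
After inserting 1: P = [[1, 5], [2], [3], [4]].

So P = [[1, 5], [2], [3], [4]].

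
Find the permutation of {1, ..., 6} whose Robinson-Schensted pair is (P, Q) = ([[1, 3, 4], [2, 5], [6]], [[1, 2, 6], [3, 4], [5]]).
Reverse the RSK construction: for i from n down to 1, find the cell of Q containing i, remove the entry at that cell from P, and reverse-bump it up through P; the value ejected from row 1 is w(i).

Step i=6: Q has 6 at row 1, column 3; remove that cell from P, ejecting 4. So w(6) = 4. P is now [[1, 3], [2, 5], [6]].
Step i=5: Q has 5 at row 3, column 1; remove 6 from row 3 of P and reverse-bump: 6 enters row 2 and ejects 5; 5 enters row 1 and ejects 3. So w(5) = 3. P is now [[1, 5], [2, 6]].
Step i=4: Q has 4 at row 2, column 2; remove 6 from row 2 of P and reverse-bump: 6 enters row 1 and ejects 5. So w(4) = 5. P is now [[1, 6], [2]].
Step i=3: Q has 3 at row 2, column 1; remove 2 from row 2 of P and reverse-bump: 2 enters row 1 and ejects 1. So w(3) = 1. P is now [[2, 6]].
Step i=2: Q has 2 at row 1, column 2; remove that cell from P, ejecting 6. So w(2) = 6. P is now [[2]].
Step i=1: Q has 1 at row 1, column 1; remove that cell from P, ejecting 2. So w(1) = 2. P is now [].

So w = 2 6 1 5 3 4.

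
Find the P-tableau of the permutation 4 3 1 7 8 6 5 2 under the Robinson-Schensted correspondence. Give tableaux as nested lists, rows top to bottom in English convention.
After inserting 4: P = [[4]].
After inserting 3: P = [[3], [4]].
After inserting 1: P = [[1], [3], [4]].
After inserting 7: P = [[1, 7], [3], [4]].
After inserting 8: P = [[1, 7, 8], [3], [4]].
After inserting 6: P = [[1, 6, 8], [3, 7], [4]].
After inserting 5: P = [[1, 5, 8], [3, 6], [4, 7]].
After inserting 2: P = [[1, 2, 8], [3, 5], [4, 6], [7]].

So P = [[1, 2, 8], [3, 5], [4, 6], [7]].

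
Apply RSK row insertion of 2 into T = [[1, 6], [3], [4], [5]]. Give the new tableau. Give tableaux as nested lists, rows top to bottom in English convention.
[[1, 2], [3, 6], [4], [5]]

In row 1, 2 replaces 6 (the leftmost entry greater than 2); 6 is bumped to row 2. 6 is appended to row 2. The new tableau is [[1, 2], [3, 6], [4], [5]].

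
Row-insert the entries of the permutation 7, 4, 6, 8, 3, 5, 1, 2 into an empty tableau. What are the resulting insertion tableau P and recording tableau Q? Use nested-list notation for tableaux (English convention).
Insert each entry of the permutation into P by Schensted row insertion, recording in Q the position of each new cell.

Insert 7: appended to row 1. P = [[7]].
Insert 4: 4 bumps 7 from row 1; 7 starts row 2. P = [[4], [7]].
Insert 6: appended to row 1. P = [[4, 6], [7]].
Insert 8: appended to row 1. P = [[4, 6, 8], [7]].
Insert 3: 3 bumps 4 from row 1; 4 bumps 7 from row 2; 7 starts row 3. P = [[3, 6, 8], [4], [7]].
Insert 5: 5 bumps 6 from row 1; 6 appends to row 2. P = [[3, 5, 8], [4, 6], [7]].
Insert 1: 1 bumps 3 from row 1; 3 bumps 4 from row 2; 4 bumps 7 from row 3; 7 starts row 4. P = [[1, 5, 8], [3, 6], [4], [7]].
Insert 2: 2 bumps 5 from row 1; 5 bumps 6 from row 2; 6 appends to row 3. P = [[1, 2, 8], [3, 5], [4, 6], [7]].

So P = [[1, 2, 8], [3, 5], [4, 6], [7]], Q = [[1, 3, 4], [2, 6], [5, 8], [7]].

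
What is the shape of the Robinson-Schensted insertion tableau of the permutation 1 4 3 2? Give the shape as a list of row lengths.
[2, 1, 1]

Row-insert each entry into an empty tableau.

After inserting 1: P = [[1]].
After inserting 4: P = [[1, 4]].
After inserting 3: P = [[1, 3], [4]].
After inserting 2: P = [[1, 2], [3], [4]].

The final insertion tableau P = [[1, 2], [3], [4]] has shape [2, 1, 1].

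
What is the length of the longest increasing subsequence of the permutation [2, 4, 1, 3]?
2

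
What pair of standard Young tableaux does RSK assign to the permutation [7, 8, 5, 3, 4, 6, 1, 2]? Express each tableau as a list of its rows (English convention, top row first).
Insert each entry of the permutation into P by Schensted row insertion, recording in Q the position of each new cell.

Insert 7: appended to row 1. P = [[7]], Q = [[1]].
Insert 8: appended to row 1. P = [[7, 8]], Q = [[1, 2]].
Insert 5: 5 bumps 7 from row 1; 7 starts row 2. P = [[5, 8], [7]], Q = [[1, 2], [3]].
Insert 3: 3 bumps 5 from row 1; 5 bumps 7 from row 2; 7 starts row 3. P = [[3, 8], [5], [7]], Q = [[1, 2], [3], [4]].
Insert 4: 4 bumps 8 from row 1; 8 appends to row 2. P = [[3, 4], [5, 8], [7]], Q = [[1, 2], [3, 5], [4]].
Insert 6: appended to row 1. P = [[3, 4, 6], [5, 8], [7]], Q = [[1, 2, 6], [3, 5], [4]].
Insert 1: 1 bumps 3 from row 1; 3 bumps 5 from row 2; 5 bumps 7 from row 3; 7 starts row 4. P = [[1, 4, 6], [3, 8], [5], [7]], Q = [[1, 2, 6], [3, 5], [4], [7]].
Insert 2: 2 bumps 4 from row 1; 4 bumps 8 from row 2; 8 appends to row 3. P = [[1, 2, 6], [3, 4], [5, 8], [7]], Q = [[1, 2, 6], [3, 5], [4, 8], [7]].

So P = [[1, 2, 6], [3, 4], [5, 8], [7]], Q = [[1, 2, 6], [3, 5], [4, 8], [7]].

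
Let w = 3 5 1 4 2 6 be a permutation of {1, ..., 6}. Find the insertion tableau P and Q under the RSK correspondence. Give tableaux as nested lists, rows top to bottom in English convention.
P = [[1, 2, 6], [3, 4], [5]], Q = [[1, 2, 6], [3, 4], [5]]

Insert each entry of the permutation into P by Schensted row insertion, recording in Q the position of each new cell.

Insert 3: appended to row 1. P = [[3]].
Insert 5: appended to row 1. P = [[3, 5]].
Insert 1: 1 bumps 3 from row 1; 3 starts row 2. P = [[1, 5], [3]].
Insert 4: 4 bumps 5 from row 1; 5 appends to row 2. P = [[1, 4], [3, 5]].
Insert 2: 2 bumps 4 from row 1; 4 bumps 5 from row 2; 5 starts row 3. P = [[1, 2], [3, 4], [5]].
Insert 6: appended to row 1. P = [[1, 2, 6], [3, 4], [5]].

So P = [[1, 2, 6], [3, 4], [5]], Q = [[1, 2, 6], [3, 4], [5]].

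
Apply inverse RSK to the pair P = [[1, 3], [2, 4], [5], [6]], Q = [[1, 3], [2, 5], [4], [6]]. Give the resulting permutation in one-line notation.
Reverse the RSK construction: for i from n down to 1, find the cell of Q containing i, remove the entry at that cell from P, and reverse-bump it up through P; the value ejected from row 1 is w(i).

Step i=6: Q has 6 at row 4, column 1; remove 6 from row 4 of P and reverse-bump: 6 enters row 3 and ejects 5; 5 enters row 2 and ejects 4; 4 enters row 1 and ejects 3. So w(6) = 3. P is now [[1, 4], [2, 5], [6]].
Step i=5: Q has 5 at row 2, column 2; remove 5 from row 2 of P and reverse-bump: 5 enters row 1 and ejects 4. So w(5) = 4. P is now [[1, 5], [2], [6]].
Step i=4: Q has 4 at row 3, column 1; remove 6 from row 3 of P and reverse-bump: 6 enters row 2 and ejects 2; 2 enters row 1 and ejects 1. So w(4) = 1. P is now [[2, 5], [6]].
Step i=3: Q has 3 at row 1, column 2; remove that cell from P, ejecting 5. So w(3) = 5. P is now [[2], [6]].
Step i=2: Q has 2 at row 2, column 1; remove 6 from row 2 of P and reverse-bump: 6 enters row 1 and ejects 2. So w(2) = 2. P is now [[6]].
Step i=1: Q has 1 at row 1, column 1; remove that cell from P, ejecting 6. So w(1) = 6. P is now [].

So w = 6 2 5 1 4 3.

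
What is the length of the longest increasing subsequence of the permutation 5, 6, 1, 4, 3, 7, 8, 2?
4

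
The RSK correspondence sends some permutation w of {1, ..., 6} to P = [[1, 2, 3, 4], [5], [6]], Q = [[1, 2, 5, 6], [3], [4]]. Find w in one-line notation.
Reverse the RSK construction: for i from n down to 1, find the cell of Q containing i, remove the entry at that cell from P, and reverse-bump it up through P; the value ejected from row 1 is w(i).

Step i=6: Q has 6 at row 1, column 4; remove that cell from P, ejecting 4. So w(6) = 4. P is now [[1, 2, 3], [5], [6]].
Step i=5: Q has 5 at row 1, column 3; remove that cell from P, ejecting 3. So w(5) = 3. P is now [[1, 2], [5], [6]].
Step i=4: Q has 4 at row 3, column 1; remove 6 from row 3 of P and reverse-bump: 6 enters row 2 and ejects 5; 5 enters row 1 and ejects 2. So w(4) = 2. P is now [[1, 5], [6]].
Step i=3: Q has 3 at row 2, column 1; remove 6 from row 2 of P and reverse-bump: 6 enters row 1 and ejects 5. So w(3) = 5. P is now [[1, 6]].
Step i=2: Q has 2 at row 1, column 2; remove that cell from P, ejecting 6. So w(2) = 6. P is now [[1]].
Step i=1: Q has 1 at row 1, column 1; remove that cell from P, ejecting 1. So w(1) = 1. P is now [].

So w = 1 6 5 2 3 4.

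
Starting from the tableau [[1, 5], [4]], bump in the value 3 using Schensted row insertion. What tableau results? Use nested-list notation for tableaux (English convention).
In row 1, 3 replaces 5 (the leftmost entry greater than 3); 5 is bumped to row 2. 5 is appended to row 2. The new tableau is [[1, 3], [4, 5]].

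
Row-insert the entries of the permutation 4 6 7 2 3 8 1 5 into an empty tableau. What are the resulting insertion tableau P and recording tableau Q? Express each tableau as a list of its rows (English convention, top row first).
P = [[1, 3, 5, 8], [2, 6, 7], [4]], Q = [[1, 2, 3, 6], [4, 5, 8], [7]]

Insert each entry of the permutation into P by Schensted row insertion, recording in Q the position of each new cell.

Insert 4: appended to row 1. P = [[4]], Q = [[1]].
Insert 6: appended to row 1. P = [[4, 6]], Q = [[1, 2]].
Insert 7: appended to row 1. P = [[4, 6, 7]], Q = [[1, 2, 3]].
Insert 2: 2 bumps 4 from row 1; 4 starts row 2. P = [[2, 6, 7], [4]], Q = [[1, 2, 3], [4]].
Insert 3: 3 bumps 6 from row 1; 6 appends to row 2. P = [[2, 3, 7], [4, 6]], Q = [[1, 2, 3], [4, 5]].
Insert 8: appended to row 1. P = [[2, 3, 7, 8], [4, 6]], Q = [[1, 2, 3, 6], [4, 5]].
Insert 1: 1 bumps 2 from row 1; 2 bumps 4 from row 2; 4 starts row 3. P = [[1, 3, 7, 8], [2, 6], [4]], Q = [[1, 2, 3, 6], [4, 5], [7]].
Insert 5: 5 bumps 7 from row 1; 7 appends to row 2. P = [[1, 3, 5, 8], [2, 6, 7], [4]], Q = [[1, 2, 3, 6], [4, 5, 8], [7]].

So P = [[1, 3, 5, 8], [2, 6, 7], [4]], Q = [[1, 2, 3, 6], [4, 5, 8], [7]].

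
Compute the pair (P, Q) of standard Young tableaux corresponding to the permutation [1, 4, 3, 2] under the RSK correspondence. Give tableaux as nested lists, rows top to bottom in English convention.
Insert each entry of the permutation into P by Schensted row insertion, recording in Q the position of each new cell.

Insert 1: appended to row 1. P = [[1]].
Insert 4: appended to row 1. P = [[1, 4]].
Insert 3: 3 bumps 4 from row 1; 4 starts row 2. P = [[1, 3], [4]].
Insert 2: 2 bumps 3 from row 1; 3 bumps 4 from row 2; 4 starts row 3. P = [[1, 2], [3], [4]].

So P = [[1, 2], [3], [4]], Q = [[1, 2], [3], [4]].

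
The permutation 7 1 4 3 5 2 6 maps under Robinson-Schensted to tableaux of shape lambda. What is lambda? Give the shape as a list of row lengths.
[4, 1, 1, 1]

RSK row insertion gives P = [[1, 2, 5, 6], [3], [4], [7]], which has shape [4, 1, 1, 1].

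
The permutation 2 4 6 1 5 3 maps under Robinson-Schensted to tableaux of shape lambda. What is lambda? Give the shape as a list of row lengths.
Row-insert each entry into an empty tableau.

After inserting 2: P = [[2]].
After inserting 4: P = [[2, 4]].
After inserting 6: P = [[2, 4, 6]].
After inserting 1: P = [[1, 4, 6], [2]].
After inserting 5: P = [[1, 4, 5], [2, 6]].
After inserting 3: P = [[1, 3, 5], [2, 4], [6]].

The final insertion tableau P = [[1, 3, 5], [2, 4], [6]] has shape [3, 2, 1].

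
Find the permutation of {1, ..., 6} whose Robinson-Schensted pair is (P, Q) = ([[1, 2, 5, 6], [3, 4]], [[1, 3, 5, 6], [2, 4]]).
3 1 4 2 5 6

Reverse the RSK construction: for i from n down to 1, find the cell of Q containing i, remove the entry at that cell from P, and reverse-bump it up through P; the value ejected from row 1 is w(i).

Step i=6: Q has 6 at row 1, column 4; remove that cell from P, ejecting 6. So w(6) = 6. P is now [[1, 2, 5], [3, 4]].
Step i=5: Q has 5 at row 1, column 3; remove that cell from P, ejecting 5. So w(5) = 5. P is now [[1, 2], [3, 4]].
Step i=4: Q has 4 at row 2, column 2; remove 4 from row 2 of P and reverse-bump: 4 enters row 1 and ejects 2. So w(4) = 2. P is now [[1, 4], [3]].
Step i=3: Q has 3 at row 1, column 2; remove that cell from P, ejecting 4. So w(3) = 4. P is now [[1], [3]].
Step i=2: Q has 2 at row 2, column 1; remove 3 from row 2 of P and reverse-bump: 3 enters row 1 and ejects 1. So w(2) = 1. P is now [[3]].
Step i=1: Q has 1 at row 1, column 1; remove that cell from P, ejecting 3. So w(1) = 3. P is now [].

So w = 3 1 4 2 5 6.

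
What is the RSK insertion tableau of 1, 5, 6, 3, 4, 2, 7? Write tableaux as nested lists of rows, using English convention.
P = [[1, 2, 4, 7], [3, 6], [5]]

After inserting 1: P = [[1]].
After inserting 5: P = [[1, 5]].
After inserting 6: P = [[1, 5, 6]].
After inserting 3: P = [[1, 3, 6], [5]].
After inserting 4: P = [[1, 3, 4], [5, 6]].
After inserting 2: P = [[1, 2, 4], [3, 6], [5]].
After inserting 7: P = [[1, 2, 4, 7], [3, 6], [5]].

So P = [[1, 2, 4, 7], [3, 6], [5]].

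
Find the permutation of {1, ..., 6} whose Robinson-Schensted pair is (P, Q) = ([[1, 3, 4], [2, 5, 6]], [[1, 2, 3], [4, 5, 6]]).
Reverse the RSK construction: for i from n down to 1, find the cell of Q containing i, remove the entry at that cell from P, and reverse-bump it up through P; the value ejected from row 1 is w(i).

Step i=6: Q has 6 at row 2, column 3; remove 6 from row 2 of P and reverse-bump: 6 enters row 1 and ejects 4. So w(6) = 4. P is now [[1, 3, 6], [2, 5]].
Step i=5: Q has 5 at row 2, column 2; remove 5 from row 2 of P and reverse-bump: 5 enters row 1 and ejects 3. So w(5) = 3. P is now [[1, 5, 6], [2]].
Step i=4: Q has 4 at row 2, column 1; remove 2 from row 2 of P and reverse-bump: 2 enters row 1 and ejects 1. So w(4) = 1. P is now [[2, 5, 6]].
Step i=3: Q has 3 at row 1, column 3; remove that cell from P, ejecting 6. So w(3) = 6. P is now [[2, 5]].
Step i=2: Q has 2 at row 1, column 2; remove that cell from P, ejecting 5. So w(2) = 5. P is now [[2]].
Step i=1: Q has 1 at row 1, column 1; remove that cell from P, ejecting 2. So w(1) = 2. P is now [].

So w = 2 5 6 1 3 4.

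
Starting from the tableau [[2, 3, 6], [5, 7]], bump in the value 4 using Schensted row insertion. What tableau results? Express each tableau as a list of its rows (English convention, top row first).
In row 1, 4 replaces 6 (the leftmost entry greater than 4); 6 is bumped to row 2. In row 2, 6 replaces 7 (the leftmost entry greater than 6); 7 is bumped to row 3. 7 starts a new row 3. The new tableau is [[2, 3, 4], [5, 6], [7]].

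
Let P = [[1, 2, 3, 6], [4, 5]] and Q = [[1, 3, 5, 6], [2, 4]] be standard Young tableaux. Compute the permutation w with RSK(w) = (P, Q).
Reverse the RSK construction: for i from n down to 1, find the cell of Q containing i, remove the entry at that cell from P, and reverse-bump it up through P; the value ejected from row 1 is w(i).

Step i=6: Q has 6 at row 1, column 4; remove that cell from P, ejecting 6. So w(6) = 6. P is now [[1, 2, 3], [4, 5]].
Step i=5: Q has 5 at row 1, column 3; remove that cell from P, ejecting 3. So w(5) = 3. P is now [[1, 2], [4, 5]].
Step i=4: Q has 4 at row 2, column 2; remove 5 from row 2 of P and reverse-bump: 5 enters row 1 and ejects 2. So w(4) = 2. P is now [[1, 5], [4]].
Step i=3: Q has 3 at row 1, column 2; remove that cell from P, ejecting 5. So w(3) = 5. P is now [[1], [4]].
Step i=2: Q has 2 at row 2, column 1; remove 4 from row 2 of P and reverse-bump: 4 enters row 1 and ejects 1. So w(2) = 1. P is now [[4]].
Step i=1: Q has 1 at row 1, column 1; remove that cell from P, ejecting 4. So w(1) = 4. P is now [].

So w = 4 1 5 2 3 6.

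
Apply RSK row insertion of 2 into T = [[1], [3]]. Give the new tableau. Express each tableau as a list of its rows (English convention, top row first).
2 is larger than every entry of row 1, so it is appended to row 1. The new tableau is [[1, 2], [3]].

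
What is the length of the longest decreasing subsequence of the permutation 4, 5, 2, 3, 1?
3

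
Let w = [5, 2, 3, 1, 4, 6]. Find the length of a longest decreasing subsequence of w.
3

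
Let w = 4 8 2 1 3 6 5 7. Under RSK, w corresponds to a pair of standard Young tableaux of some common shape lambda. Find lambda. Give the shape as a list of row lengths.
[4, 2, 2]

Row-insert each entry into an empty tableau.

After inserting 4: P = [[4]].
After inserting 8: P = [[4, 8]].
After inserting 2: P = [[2, 8], [4]].
After inserting 1: P = [[1, 8], [2], [4]].
After inserting 3: P = [[1, 3], [2, 8], [4]].
After inserting 6: P = [[1, 3, 6], [2, 8], [4]].
After inserting 5: P = [[1, 3, 5], [2, 6], [4, 8]].
After inserting 7: P = [[1, 3, 5, 7], [2, 6], [4, 8]].

The final insertion tableau P = [[1, 3, 5, 7], [2, 6], [4, 8]] has shape [4, 2, 2].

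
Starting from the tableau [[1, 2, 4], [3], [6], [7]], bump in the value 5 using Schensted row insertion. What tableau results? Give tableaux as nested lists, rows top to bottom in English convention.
[[1, 2, 4, 5], [3], [6], [7]]

5 is larger than every entry of row 1, so it is appended to row 1. The new tableau is [[1, 2, 4, 5], [3], [6], [7]].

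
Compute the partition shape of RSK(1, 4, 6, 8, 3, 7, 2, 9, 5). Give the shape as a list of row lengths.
Row-insert each entry into an empty tableau.

After inserting 1: P = [[1]].
After inserting 4: P = [[1, 4]].
After inserting 6: P = [[1, 4, 6]].
After inserting 8: P = [[1, 4, 6, 8]].
After inserting 3: P = [[1, 3, 6, 8], [4]].
After inserting 7: P = [[1, 3, 6, 7], [4, 8]].
After inserting 2: P = [[1, 2, 6, 7], [3, 8], [4]].
After inserting 9: P = [[1, 2, 6, 7, 9], [3, 8], [4]].
After inserting 5: P = [[1, 2, 5, 7, 9], [3, 6], [4, 8]].

The final insertion tableau P = [[1, 2, 5, 7, 9], [3, 6], [4, 8]] has shape [5, 2, 2].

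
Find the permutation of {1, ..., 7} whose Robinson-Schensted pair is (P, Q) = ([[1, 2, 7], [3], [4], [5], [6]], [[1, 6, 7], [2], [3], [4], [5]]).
6 5 4 3 1 2 7

Reverse the RSK construction: for i from n down to 1, find the cell of Q containing i, remove the entry at that cell from P, and reverse-bump it up through P; the value ejected from row 1 is w(i).

Step i=7: Q has 7 at row 1, column 3; remove that cell from P, ejecting 7. So w(7) = 7. P is now [[1, 2], [3], [4], [5], [6]].
Step i=6: Q has 6 at row 1, column 2; remove that cell from P, ejecting 2. So w(6) = 2. P is now [[1], [3], [4], [5], [6]].
Step i=5: Q has 5 at row 5, column 1; remove 6 from row 5 of P and reverse-bump: 6 enters row 4 and ejects 5; 5 enters row 3 and ejects 4; 4 enters row 2 and ejects 3; 3 enters row 1 and ejects 1. So w(5) = 1. P is now [[3], [4], [5], [6]].
Step i=4: Q has 4 at row 4, column 1; remove 6 from row 4 of P and reverse-bump: 6 enters row 3 and ejects 5; 5 enters row 2 and ejects 4; 4 enters row 1 and ejects 3. So w(4) = 3. P is now [[4], [5], [6]].
Step i=3: Q has 3 at row 3, column 1; remove 6 from row 3 of P and reverse-bump: 6 enters row 2 and ejects 5; 5 enters row 1 and ejects 4. So w(3) = 4. P is now [[5], [6]].
Step i=2: Q has 2 at row 2, column 1; remove 6 from row 2 of P and reverse-bump: 6 enters row 1 and ejects 5. So w(2) = 5. P is now [[6]].
Step i=1: Q has 1 at row 1, column 1; remove that cell from P, ejecting 6. So w(1) = 6. P is now [].

So w = 6 5 4 3 1 2 7.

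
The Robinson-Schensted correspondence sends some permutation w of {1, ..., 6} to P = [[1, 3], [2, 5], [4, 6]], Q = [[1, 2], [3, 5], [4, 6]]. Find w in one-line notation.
4 6 2 1 5 3

Reverse the RSK construction: for i from n down to 1, find the cell of Q containing i, remove the entry at that cell from P, and reverse-bump it up through P; the value ejected from row 1 is w(i).

Step i=6: Q has 6 at row 3, column 2; remove 6 from row 3 of P and reverse-bump: 6 enters row 2 and ejects 5; 5 enters row 1 and ejects 3. So w(6) = 3. P is now [[1, 5], [2, 6], [4]].
Step i=5: Q has 5 at row 2, column 2; remove 6 from row 2 of P and reverse-bump: 6 enters row 1 and ejects 5. So w(5) = 5. P is now [[1, 6], [2], [4]].
Step i=4: Q has 4 at row 3, column 1; remove 4 from row 3 of P and reverse-bump: 4 enters row 2 and ejects 2; 2 enters row 1 and ejects 1. So w(4) = 1. P is now [[2, 6], [4]].
Step i=3: Q has 3 at row 2, column 1; remove 4 from row 2 of P and reverse-bump: 4 enters row 1 and ejects 2. So w(3) = 2. P is now [[4, 6]].
Step i=2: Q has 2 at row 1, column 2; remove that cell from P, ejecting 6. So w(2) = 6. P is now [[4]].
Step i=1: Q has 1 at row 1, column 1; remove that cell from P, ejecting 4. So w(1) = 4. P is now [].

So w = 4 6 2 1 5 3.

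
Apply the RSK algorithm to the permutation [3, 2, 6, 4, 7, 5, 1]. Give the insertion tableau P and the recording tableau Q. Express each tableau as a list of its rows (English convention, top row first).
P = [[1, 4, 5], [2, 6, 7], [3]], Q = [[1, 3, 5], [2, 4, 6], [7]]

Insert each entry of the permutation into P by Schensted row insertion, recording in Q the position of each new cell.

Insert 3: appended to row 1. P = [[3]].
Insert 2: 2 bumps 3 from row 1; 3 starts row 2. P = [[2], [3]].
Insert 6: appended to row 1. P = [[2, 6], [3]].
Insert 4: 4 bumps 6 from row 1; 6 appends to row 2. P = [[2, 4], [3, 6]].
Insert 7: appended to row 1. P = [[2, 4, 7], [3, 6]].
Insert 5: 5 bumps 7 from row 1; 7 appends to row 2. P = [[2, 4, 5], [3, 6, 7]].
Insert 1: 1 bumps 2 from row 1; 2 bumps 3 from row 2; 3 starts row 3. P = [[1, 4, 5], [2, 6, 7], [3]].

So P = [[1, 4, 5], [2, 6, 7], [3]], Q = [[1, 3, 5], [2, 4, 6], [7]].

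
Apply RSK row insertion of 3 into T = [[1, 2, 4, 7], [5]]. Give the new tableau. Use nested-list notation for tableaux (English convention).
[[1, 2, 3, 7], [4], [5]]

In row 1, 3 replaces 4 (the leftmost entry greater than 3); 4 is bumped to row 2. In row 2, 4 replaces 5 (the leftmost entry greater than 4); 5 is bumped to row 3. 5 starts a new row 3. The new tableau is [[1, 2, 3, 7], [4], [5]].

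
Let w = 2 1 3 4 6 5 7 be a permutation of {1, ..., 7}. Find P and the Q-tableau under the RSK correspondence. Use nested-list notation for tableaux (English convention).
P = [[1, 3, 4, 5, 7], [2, 6]], Q = [[1, 3, 4, 5, 7], [2, 6]]

Insert each entry of the permutation into P by Schensted row insertion, recording in Q the position of each new cell.

Insert 2: appended to row 1. P = [[2]], Q = [[1]].
Insert 1: 1 bumps 2 from row 1; 2 starts row 2. P = [[1], [2]], Q = [[1], [2]].
Insert 3: appended to row 1. P = [[1, 3], [2]], Q = [[1, 3], [2]].
Insert 4: appended to row 1. P = [[1, 3, 4], [2]], Q = [[1, 3, 4], [2]].
Insert 6: appended to row 1. P = [[1, 3, 4, 6], [2]], Q = [[1, 3, 4, 5], [2]].
Insert 5: 5 bumps 6 from row 1; 6 appends to row 2. P = [[1, 3, 4, 5], [2, 6]], Q = [[1, 3, 4, 5], [2, 6]].
Insert 7: appended to row 1. P = [[1, 3, 4, 5, 7], [2, 6]], Q = [[1, 3, 4, 5, 7], [2, 6]].

So P = [[1, 3, 4, 5, 7], [2, 6]], Q = [[1, 3, 4, 5, 7], [2, 6]].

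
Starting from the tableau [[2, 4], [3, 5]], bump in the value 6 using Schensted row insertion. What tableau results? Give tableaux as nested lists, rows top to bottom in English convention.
[[2, 4, 6], [3, 5]]

6 is larger than every entry of row 1, so it is appended to row 1. The new tableau is [[2, 4, 6], [3, 5]].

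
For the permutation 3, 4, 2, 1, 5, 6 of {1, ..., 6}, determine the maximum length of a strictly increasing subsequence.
4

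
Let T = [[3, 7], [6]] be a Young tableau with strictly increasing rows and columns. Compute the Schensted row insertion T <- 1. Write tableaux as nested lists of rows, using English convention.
[[1, 7], [3], [6]]

In row 1, 1 replaces 3 (the leftmost entry greater than 1); 3 is bumped to row 2. In row 2, 3 replaces 6 (the leftmost entry greater than 3); 6 is bumped to row 3. 6 starts a new row 3. The new tableau is [[1, 7], [3], [6]].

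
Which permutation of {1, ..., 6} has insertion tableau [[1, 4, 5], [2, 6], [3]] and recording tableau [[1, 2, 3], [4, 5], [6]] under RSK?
Reverse the RSK construction: for i from n down to 1, find the cell of Q containing i, remove the entry at that cell from P, and reverse-bump it up through P; the value ejected from row 1 is w(i).

Step i=6: Q has 6 at row 3, column 1; remove 3 from row 3 of P and reverse-bump: 3 enters row 2 and ejects 2; 2 enters row 1 and ejects 1. So w(6) = 1. P is now [[2, 4, 5], [3, 6]].
Step i=5: Q has 5 at row 2, column 2; remove 6 from row 2 of P and reverse-bump: 6 enters row 1 and ejects 5. So w(5) = 5. P is now [[2, 4, 6], [3]].
Step i=4: Q has 4 at row 2, column 1; remove 3 from row 2 of P and reverse-bump: 3 enters row 1 and ejects 2. So w(4) = 2. P is now [[3, 4, 6]].
Step i=3: Q has 3 at row 1, column 3; remove that cell from P, ejecting 6. So w(3) = 6. P is now [[3, 4]].
Step i=2: Q has 2 at row 1, column 2; remove that cell from P, ejecting 4. So w(2) = 4. P is now [[3]].
Step i=1: Q has 1 at row 1, column 1; remove that cell from P, ejecting 3. So w(1) = 3. P is now [].

So w = 3 4 6 2 5 1.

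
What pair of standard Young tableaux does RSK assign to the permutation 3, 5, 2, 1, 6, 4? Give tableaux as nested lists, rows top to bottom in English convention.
Insert each entry of the permutation into P by Schensted row insertion, recording in Q the position of each new cell.

After inserting 3: P = [[3]].
After inserting 5: P = [[3, 5]].
After inserting 2: P = [[2, 5], [3]].
After inserting 1: P = [[1, 5], [2], [3]].
After inserting 6: P = [[1, 5, 6], [2], [3]].
After inserting 4: P = [[1, 4, 6], [2, 5], [3]].

So P = [[1, 4, 6], [2, 5], [3]], Q = [[1, 2, 5], [3, 6], [4]].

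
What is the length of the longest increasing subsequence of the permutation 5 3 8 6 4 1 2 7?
3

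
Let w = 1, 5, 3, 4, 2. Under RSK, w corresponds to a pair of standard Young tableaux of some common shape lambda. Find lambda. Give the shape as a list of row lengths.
[3, 1, 1]

RSK row insertion gives P = [[1, 2, 4], [3], [5]], which has shape [3, 1, 1].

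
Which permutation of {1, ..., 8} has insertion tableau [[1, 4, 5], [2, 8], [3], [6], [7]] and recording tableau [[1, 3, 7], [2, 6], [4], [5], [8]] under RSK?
7 6 8 3 2 4 5 1

Reverse the RSK construction: for i from n down to 1, find the cell of Q containing i, remove the entry at that cell from P, and reverse-bump it up through P; the value ejected from row 1 is w(i).

Step i=8: Q has 8 at row 5, column 1; remove 7 from row 5 of P and reverse-bump: 7 enters row 4 and ejects 6; 6 enters row 3 and ejects 3; 3 enters row 2 and ejects 2; 2 enters row 1 and ejects 1. So w(8) = 1. P is now [[2, 4, 5], [3, 8], [6], [7]].
Step i=7: Q has 7 at row 1, column 3; remove that cell from P, ejecting 5. So w(7) = 5. P is now [[2, 4], [3, 8], [6], [7]].
Step i=6: Q has 6 at row 2, column 2; remove 8 from row 2 of P and reverse-bump: 8 enters row 1 and ejects 4. So w(6) = 4. P is now [[2, 8], [3], [6], [7]].
Step i=5: Q has 5 at row 4, column 1; remove 7 from row 4 of P and reverse-bump: 7 enters row 3 and ejects 6; 6 enters row 2 and ejects 3; 3 enters row 1 and ejects 2. So w(5) = 2. P is now [[3, 8], [6], [7]].
Step i=4: Q has 4 at row 3, column 1; remove 7 from row 3 of P and reverse-bump: 7 enters row 2 and ejects 6; 6 enters row 1 and ejects 3. So w(4) = 3. P is now [[6, 8], [7]].
Step i=3: Q has 3 at row 1, column 2; remove that cell from P, ejecting 8. So w(3) = 8. P is now [[6], [7]].
Step i=2: Q has 2 at row 2, column 1; remove 7 from row 2 of P and reverse-bump: 7 enters row 1 and ejects 6. So w(2) = 6. P is now [[7]].
Step i=1: Q has 1 at row 1, column 1; remove that cell from P, ejecting 7. So w(1) = 7. P is now [].

So w = 7 6 8 3 2 4 5 1.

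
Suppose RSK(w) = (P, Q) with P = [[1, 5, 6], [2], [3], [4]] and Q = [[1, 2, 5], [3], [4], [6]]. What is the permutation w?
4 5 3 2 6 1

Reverse the RSK construction: for i from n down to 1, find the cell of Q containing i, remove the entry at that cell from P, and reverse-bump it up through P; the value ejected from row 1 is w(i).

Step i=6: Q has 6 at row 4, column 1; remove 4 from row 4 of P and reverse-bump: 4 enters row 3 and ejects 3; 3 enters row 2 and ejects 2; 2 enters row 1 and ejects 1. So w(6) = 1. P is now [[2, 5, 6], [3], [4]].
Step i=5: Q has 5 at row 1, column 3; remove that cell from P, ejecting 6. So w(5) = 6. P is now [[2, 5], [3], [4]].
Step i=4: Q has 4 at row 3, column 1; remove 4 from row 3 of P and reverse-bump: 4 enters row 2 and ejects 3; 3 enters row 1 and ejects 2. So w(4) = 2. P is now [[3, 5], [4]].
Step i=3: Q has 3 at row 2, column 1; remove 4 from row 2 of P and reverse-bump: 4 enters row 1 and ejects 3. So w(3) = 3. P is now [[4, 5]].
Step i=2: Q has 2 at row 1, column 2; remove that cell from P, ejecting 5. So w(2) = 5. P is now [[4]].
Step i=1: Q has 1 at row 1, column 1; remove that cell from P, ejecting 4. So w(1) = 4. P is now [].

So w = 4 5 3 2 6 1.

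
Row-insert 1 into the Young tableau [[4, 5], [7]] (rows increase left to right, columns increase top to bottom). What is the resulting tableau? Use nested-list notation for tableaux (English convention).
[[1, 5], [4], [7]]

In row 1, 1 replaces 4 (the leftmost entry greater than 1); 4 is bumped to row 2. In row 2, 4 replaces 7 (the leftmost entry greater than 4); 7 is bumped to row 3. 7 starts a new row 3. The new tableau is [[1, 5], [4], [7]].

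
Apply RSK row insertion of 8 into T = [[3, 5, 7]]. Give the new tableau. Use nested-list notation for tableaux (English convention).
[[3, 5, 7, 8]]

8 is larger than every entry of row 1, so it is appended to row 1. The new tableau is [[3, 5, 7, 8]].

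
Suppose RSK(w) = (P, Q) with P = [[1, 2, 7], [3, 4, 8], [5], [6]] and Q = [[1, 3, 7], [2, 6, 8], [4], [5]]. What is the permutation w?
Reverse the RSK construction: for i from n down to 1, find the cell of Q containing i, remove the entry at that cell from P, and reverse-bump it up through P; the value ejected from row 1 is w(i).

Step i=8: Q has 8 at row 2, column 3; remove 8 from row 2 of P and reverse-bump: 8 enters row 1 and ejects 7. So w(8) = 7. P is now [[1, 2, 8], [3, 4], [5], [6]].
Step i=7: Q has 7 at row 1, column 3; remove that cell from P, ejecting 8. So w(7) = 8. P is now [[1, 2], [3, 4], [5], [6]].
Step i=6: Q has 6 at row 2, column 2; remove 4 from row 2 of P and reverse-bump: 4 enters row 1 and ejects 2. So w(6) = 2. P is now [[1, 4], [3], [5], [6]].
Step i=5: Q has 5 at row 4, column 1; remove 6 from row 4 of P and reverse-bump: 6 enters row 3 and ejects 5; 5 enters row 2 and ejects 3; 3 enters row 1 and ejects 1. So w(5) = 1. P is now [[3, 4], [5], [6]].
Step i=4: Q has 4 at row 3, column 1; remove 6 from row 3 of P and reverse-bump: 6 enters row 2 and ejects 5; 5 enters row 1 and ejects 4. So w(4) = 4. P is now [[3, 5], [6]].
Step i=3: Q has 3 at row 1, column 2; remove that cell from P, ejecting 5. So w(3) = 5. P is now [[3], [6]].
Step i=2: Q has 2 at row 2, column 1; remove 6 from row 2 of P and reverse-bump: 6 enters row 1 and ejects 3. So w(2) = 3. P is now [[6]].
Step i=1: Q has 1 at row 1, column 1; remove that cell from P, ejecting 6. So w(1) = 6. P is now [].

So w = 6 3 5 4 1 2 8 7.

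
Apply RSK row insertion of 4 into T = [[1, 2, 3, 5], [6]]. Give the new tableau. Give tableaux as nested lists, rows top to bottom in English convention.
In row 1, 4 replaces 5 (the leftmost entry greater than 4); 5 is bumped to row 2. In row 2, 5 replaces 6 (the leftmost entry greater than 5); 6 is bumped to row 3. 6 starts a new row 3. The new tableau is [[1, 2, 3, 4], [5], [6]].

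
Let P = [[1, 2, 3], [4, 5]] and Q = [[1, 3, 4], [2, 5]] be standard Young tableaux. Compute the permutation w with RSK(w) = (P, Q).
4 1 2 5 3

Reverse the RSK construction: for i from n down to 1, find the cell of Q containing i, remove the entry at that cell from P, and reverse-bump it up through P; the value ejected from row 1 is w(i).

Step i=5: Q has 5 at row 2, column 2; remove 5 from row 2 of P and reverse-bump: 5 enters row 1 and ejects 3. So w(5) = 3. P is now [[1, 2, 5], [4]].
Step i=4: Q has 4 at row 1, column 3; remove that cell from P, ejecting 5. So w(4) = 5. P is now [[1, 2], [4]].
Step i=3: Q has 3 at row 1, column 2; remove that cell from P, ejecting 2. So w(3) = 2. P is now [[1], [4]].
Step i=2: Q has 2 at row 2, column 1; remove 4 from row 2 of P and reverse-bump: 4 enters row 1 and ejects 1. So w(2) = 1. P is now [[4]].
Step i=1: Q has 1 at row 1, column 1; remove that cell from P, ejecting 4. So w(1) = 4. P is now [].

So w = 4 1 2 5 3.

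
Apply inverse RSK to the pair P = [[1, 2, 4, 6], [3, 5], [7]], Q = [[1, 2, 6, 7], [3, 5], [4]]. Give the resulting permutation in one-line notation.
Reverse the RSK construction: for i from n down to 1, find the cell of Q containing i, remove the entry at that cell from P, and reverse-bump it up through P; the value ejected from row 1 is w(i).

Step i=7: Q has 7 at row 1, column 4; remove that cell from P, ejecting 6. So w(7) = 6. P is now [[1, 2, 4], [3, 5], [7]].
Step i=6: Q has 6 at row 1, column 3; remove that cell from P, ejecting 4. So w(6) = 4. P is now [[1, 2], [3, 5], [7]].
Step i=5: Q has 5 at row 2, column 2; remove 5 from row 2 of P and reverse-bump: 5 enters row 1 and ejects 2. So w(5) = 2. P is now [[1, 5], [3], [7]].
Step i=4: Q has 4 at row 3, column 1; remove 7 from row 3 of P and reverse-bump: 7 enters row 2 and ejects 3; 3 enters row 1 and ejects 1. So w(4) = 1. P is now [[3, 5], [7]].
Step i=3: Q has 3 at row 2, column 1; remove 7 from row 2 of P and reverse-bump: 7 enters row 1 and ejects 5. So w(3) = 5. P is now [[3, 7]].
Step i=2: Q has 2 at row 1, column 2; remove that cell from P, ejecting 7. So w(2) = 7. P is now [[3]].
Step i=1: Q has 1 at row 1, column 1; remove that cell from P, ejecting 3. So w(1) = 3. P is now [].

So w = 3 7 5 1 2 4 6.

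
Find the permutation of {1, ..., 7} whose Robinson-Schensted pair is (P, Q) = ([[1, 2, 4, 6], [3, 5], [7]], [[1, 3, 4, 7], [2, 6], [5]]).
7 1 3 5 2 4 6

Reverse RSK: for i = n, n-1, ..., 1, locate i in Q, remove the corresponding corner cell from P, and reverse-bump its entry up through P; the value ejected from row 1 is w(i).

So w = 7 1 3 5 2 4 6.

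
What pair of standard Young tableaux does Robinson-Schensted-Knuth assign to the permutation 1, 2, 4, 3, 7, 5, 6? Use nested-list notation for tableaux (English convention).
Insert each entry of the permutation into P by Schensted row insertion, recording in Q the position of each new cell.

After inserting 1: P = [[1]].
After inserting 2: P = [[1, 2]].
After inserting 4: P = [[1, 2, 4]].
After inserting 3: P = [[1, 2, 3], [4]].
After inserting 7: P = [[1, 2, 3, 7], [4]].
After inserting 5: P = [[1, 2, 3, 5], [4, 7]].
After inserting 6: P = [[1, 2, 3, 5, 6], [4, 7]].

So P = [[1, 2, 3, 5, 6], [4, 7]], Q = [[1, 2, 3, 5, 7], [4, 6]].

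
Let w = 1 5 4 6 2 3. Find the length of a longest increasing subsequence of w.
3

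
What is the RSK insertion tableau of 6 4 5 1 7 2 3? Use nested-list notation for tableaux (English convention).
P = [[1, 2, 3], [4, 5, 7], [6]]

Insert 6: appended to row 1. P = [[6]].
Insert 4: 4 bumps 6 from row 1; 6 starts row 2. P = [[4], [6]].
Insert 5: appended to row 1. P = [[4, 5], [6]].
Insert 1: 1 bumps 4 from row 1; 4 bumps 6 from row 2; 6 starts row 3. P = [[1, 5], [4], [6]].
Insert 7: appended to row 1. P = [[1, 5, 7], [4], [6]].
Insert 2: 2 bumps 5 from row 1; 5 appends to row 2. P = [[1, 2, 7], [4, 5], [6]].
Insert 3: 3 bumps 7 from row 1; 7 appends to row 2. P = [[1, 2, 3], [4, 5, 7], [6]].

So P = [[1, 2, 3], [4, 5, 7], [6]].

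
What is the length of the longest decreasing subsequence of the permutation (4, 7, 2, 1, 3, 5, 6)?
3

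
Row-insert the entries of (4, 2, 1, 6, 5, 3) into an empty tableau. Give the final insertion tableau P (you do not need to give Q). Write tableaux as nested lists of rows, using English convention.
P = [[1, 3], [2, 5], [4, 6]]

Insert 4: appended to row 1. P = [[4]].
Insert 2: 2 bumps 4 from row 1; 4 starts row 2. P = [[2], [4]].
Insert 1: 1 bumps 2 from row 1; 2 bumps 4 from row 2; 4 starts row 3. P = [[1], [2], [4]].
Insert 6: appended to row 1. P = [[1, 6], [2], [4]].
Insert 5: 5 bumps 6 from row 1; 6 appends to row 2. P = [[1, 5], [2, 6], [4]].
Insert 3: 3 bumps 5 from row 1; 5 bumps 6 from row 2; 6 appends to row 3. P = [[1, 3], [2, 5], [4, 6]].

So P = [[1, 3], [2, 5], [4, 6]].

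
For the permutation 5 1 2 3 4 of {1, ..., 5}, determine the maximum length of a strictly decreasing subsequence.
2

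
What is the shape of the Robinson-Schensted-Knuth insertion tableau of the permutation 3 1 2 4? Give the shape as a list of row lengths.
[3, 1]

Row-insert each entry into an empty tableau.

After inserting 3: P = [[3]].
After inserting 1: P = [[1], [3]].
After inserting 2: P = [[1, 2], [3]].
After inserting 4: P = [[1, 2, 4], [3]].

The final insertion tableau P = [[1, 2, 4], [3]] has shape [3, 1].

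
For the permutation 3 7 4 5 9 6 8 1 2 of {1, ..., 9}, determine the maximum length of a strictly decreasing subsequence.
3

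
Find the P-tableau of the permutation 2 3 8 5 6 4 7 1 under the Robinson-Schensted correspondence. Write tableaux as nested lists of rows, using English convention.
Insert 2: appended to row 1. P = [[2]].
Insert 3: appended to row 1. P = [[2, 3]].
Insert 8: appended to row 1. P = [[2, 3, 8]].
Insert 5: 5 bumps 8 from row 1; 8 starts row 2. P = [[2, 3, 5], [8]].
Insert 6: appended to row 1. P = [[2, 3, 5, 6], [8]].
Insert 4: 4 bumps 5 from row 1; 5 bumps 8 from row 2; 8 starts row 3. P = [[2, 3, 4, 6], [5], [8]].
Insert 7: appended to row 1. P = [[2, 3, 4, 6, 7], [5], [8]].
Insert 1: 1 bumps 2 from row 1; 2 bumps 5 from row 2; 5 bumps 8 from row 3; 8 starts row 4. P = [[1, 3, 4, 6, 7], [2], [5], [8]].

So P = [[1, 3, 4, 6, 7], [2], [5], [8]].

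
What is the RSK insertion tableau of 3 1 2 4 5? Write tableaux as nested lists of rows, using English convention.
P = [[1, 2, 4, 5], [3]]

Insert 3: appended to row 1. P = [[3]].
Insert 1: 1 bumps 3 from row 1; 3 starts row 2. P = [[1], [3]].
Insert 2: appended to row 1. P = [[1, 2], [3]].
Insert 4: appended to row 1. P = [[1, 2, 4], [3]].
Insert 5: appended to row 1. P = [[1, 2, 4, 5], [3]].

So P = [[1, 2, 4, 5], [3]].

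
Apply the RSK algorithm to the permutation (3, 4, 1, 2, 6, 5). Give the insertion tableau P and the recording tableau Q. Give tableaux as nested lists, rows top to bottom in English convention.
Insert each entry of the permutation into P by Schensted row insertion, recording in Q the position of each new cell.

Insert 3: appended to row 1. P = [[3]], Q = [[1]].
Insert 4: appended to row 1. P = [[3, 4]], Q = [[1, 2]].
Insert 1: 1 bumps 3 from row 1; 3 starts row 2. P = [[1, 4], [3]], Q = [[1, 2], [3]].
Insert 2: 2 bumps 4 from row 1; 4 appends to row 2. P = [[1, 2], [3, 4]], Q = [[1, 2], [3, 4]].
Insert 6: appended to row 1. P = [[1, 2, 6], [3, 4]], Q = [[1, 2, 5], [3, 4]].
Insert 5: 5 bumps 6 from row 1; 6 appends to row 2. P = [[1, 2, 5], [3, 4, 6]], Q = [[1, 2, 5], [3, 4, 6]].

So P = [[1, 2, 5], [3, 4, 6]], Q = [[1, 2, 5], [3, 4, 6]].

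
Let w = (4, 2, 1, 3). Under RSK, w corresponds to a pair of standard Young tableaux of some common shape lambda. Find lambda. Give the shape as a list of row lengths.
[2, 1, 1]

Row-insert each entry into an empty tableau.

After inserting 4: P = [[4]].
After inserting 2: P = [[2], [4]].
After inserting 1: P = [[1], [2], [4]].
After inserting 3: P = [[1, 3], [2], [4]].

The final insertion tableau P = [[1, 3], [2], [4]] has shape [2, 1, 1].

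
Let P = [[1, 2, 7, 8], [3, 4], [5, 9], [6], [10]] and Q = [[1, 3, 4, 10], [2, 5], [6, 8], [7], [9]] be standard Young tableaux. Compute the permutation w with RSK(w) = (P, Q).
Reverse the RSK construction: for i from n down to 1, find the cell of Q containing i, remove the entry at that cell from P, and reverse-bump it up through P; the value ejected from row 1 is w(i).

Step i=10: Q has 10 at row 1, column 4; remove that cell from P, ejecting 8. So w(10) = 8. P is now [[1, 2, 7], [3, 4], [5, 9], [6], [10]].
Step i=9: Q has 9 at row 5, column 1; remove 10 from row 5 of P and reverse-bump: 10 enters row 4 and ejects 6; 6 enters row 3 and ejects 5; 5 enters row 2 and ejects 4; 4 enters row 1 and ejects 2. So w(9) = 2. P is now [[1, 4, 7], [3, 5], [6, 9], [10]].
Step i=8: Q has 8 at row 3, column 2; remove 9 from row 3 of P and reverse-bump: 9 enters row 2 and ejects 5; 5 enters row 1 and ejects 4. So w(8) = 4. P is now [[1, 5, 7], [3, 9], [6], [10]].
Step i=7: Q has 7 at row 4, column 1; remove 10 from row 4 of P and reverse-bump: 10 enters row 3 and ejects 6; 6 enters row 2 and ejects 3; 3 enters row 1 and ejects 1. So w(7) = 1. P is now [[3, 5, 7], [6, 9], [10]].
Step i=6: Q has 6 at row 3, column 1; remove 10 from row 3 of P and reverse-bump: 10 enters row 2 and ejects 9; 9 enters row 1 and ejects 7. So w(6) = 7. P is now [[3, 5, 9], [6, 10]].
Step i=5: Q has 5 at row 2, column 2; remove 10 from row 2 of P and reverse-bump: 10 enters row 1 and ejects 9. So w(5) = 9. P is now [[3, 5, 10], [6]].
Step i=4: Q has 4 at row 1, column 3; remove that cell from P, ejecting 10. So w(4) = 10. P is now [[3, 5], [6]].
Step i=3: Q has 3 at row 1, column 2; remove that cell from P, ejecting 5. So w(3) = 5. P is now [[3], [6]].
Step i=2: Q has 2 at row 2, column 1; remove 6 from row 2 of P and reverse-bump: 6 enters row 1 and ejects 3. So w(2) = 3. P is now [[6]].
Step i=1: Q has 1 at row 1, column 1; remove that cell from P, ejecting 6. So w(1) = 6. P is now [].

So w = 6 3 5 10 9 7 1 4 2 8.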